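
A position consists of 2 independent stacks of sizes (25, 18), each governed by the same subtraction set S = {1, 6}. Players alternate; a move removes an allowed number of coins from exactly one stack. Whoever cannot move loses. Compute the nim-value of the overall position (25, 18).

All stacks use S = {1, 6}:
G(0) = 0
G(1) = mex{0} = 1
G(2) = mex{1} = 0
G(3) = mex{0} = 1
G(4) = mex{1} = 0
G(5) = mex{0} = 1
G(6) = mex{1,0} = 2
G(7) = mex{2,1} = 0
G(8) = mex{0,0} = 1
G(9) = mex{1,1} = 0
G(10) = mex{0,0} = 1
G(11) = mex{1,1} = 0
G(12) = mex{0,2} = 1
G(13) = mex{1,0} = 2
G(14) = mex{2,1} = 0
G(15) = mex{0,0} = 1
G(16) = mex{1,1} = 0
G(17) = mex{0,0} = 1
G(18) = mex{1,1} = 0
G(19) = mex{0,2} = 1
G(20) = mex{1,0} = 2
G(21) = mex{2,1} = 0
G(22) = mex{0,0} = 1
G(23) = mex{1,1} = 0
G(24) = mex{0,0} = 1
G(25) = mex{1,1} = 0
Stack A: G(25) = 0.
Stack B: G(18) = 0.
Combined Grundy value = 0 ⊕ 0 = 0.

0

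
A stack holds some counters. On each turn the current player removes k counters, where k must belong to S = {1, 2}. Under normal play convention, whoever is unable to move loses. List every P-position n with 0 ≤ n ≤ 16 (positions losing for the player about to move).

0, 3, 6, 9, 12, 15

n :  0  1  2  3  4  5  6  7  8  9 10 11 12 13 14 15 16
G :  0  1  2  0  1  2  0  1  2  0  1  2  0  1  2  0  1
P-positions are exactly the n with G(n) = 0.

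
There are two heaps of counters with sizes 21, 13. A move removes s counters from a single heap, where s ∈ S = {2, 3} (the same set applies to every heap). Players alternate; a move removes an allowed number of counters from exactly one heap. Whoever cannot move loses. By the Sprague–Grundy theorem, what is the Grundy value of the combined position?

All heaps use S = {2, 3}:
n :  0  1  2  3  4  5  6  7  8  9 10 11 12 13 14 15 16 17 18 19 20 21
G :  0  0  1  1  2  0  0  1  1  2  0  0  1  1  2  0  0  1  1  2  0  0
Heap A: G(21) = 0.
Heap B: G(13) = 1.
Combined Grundy value = 0 ⊕ 1 = 1.

1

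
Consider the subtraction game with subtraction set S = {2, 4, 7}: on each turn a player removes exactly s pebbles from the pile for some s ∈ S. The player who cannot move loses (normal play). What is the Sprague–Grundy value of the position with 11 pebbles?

n :  0  1  2  3  4  5  6  7  8  9 10 11
G :  0  0  1  1  2  2  0  3  1  0  2  1

1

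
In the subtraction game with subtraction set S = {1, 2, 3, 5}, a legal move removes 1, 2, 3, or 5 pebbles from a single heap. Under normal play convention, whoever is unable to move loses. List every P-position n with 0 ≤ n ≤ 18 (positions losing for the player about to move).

n :  0  1  2  3  4  5  6  7  8  9 10 11 12 13 14 15 16 17 18
G :  0  1  2  3  0  1  2  3  0  1  2  3  0  1  2  3  0  1  2
P-positions are exactly the n with G(n) = 0.

0, 4, 8, 12, 16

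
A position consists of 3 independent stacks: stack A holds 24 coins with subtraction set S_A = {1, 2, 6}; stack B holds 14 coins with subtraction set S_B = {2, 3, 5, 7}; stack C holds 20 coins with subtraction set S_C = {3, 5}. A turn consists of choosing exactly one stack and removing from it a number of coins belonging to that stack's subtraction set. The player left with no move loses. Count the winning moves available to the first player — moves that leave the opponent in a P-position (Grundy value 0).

Stack A, S = {1, 2, 6}:
n :  0  1  2  3  4  5  6  7  8  9 10 11 12 13 14 15 16 17 18 19 20 21 22 23 24
G :  0  1  2  0  1  2  3  0  1  2  0  1  2  3  0  1  2  0  1  2  3  0  1  2  0
G_A(24) = 0.
Stack B, S = {2, 3, 5, 7}:
n :  0  1  2  3  4  5  6  7  8  9 10 11 12 13 14
G :  0  0  1  1  2  2  3  3  4  0  0  1  1  2  2
G_B(14) = 2.
Stack C, S = {3, 5}:
G(0) = 0
G(1) = mex{} = 0
G(2) = mex{} = 0
G(3) = mex{0} = 1
G(4) = mex{0} = 1
G(5) = mex{0,0} = 1
G(6) = mex{1,0} = 2
G(7) = mex{1,0} = 2
G(8) = mex{1,1} = 0
G(9) = mex{2,1} = 0
G(10) = mex{2,1} = 0
G(11) = mex{0,2} = 1
G(12) = mex{0,2} = 1
G(13) = mex{0,0} = 1
G(14) = mex{1,0} = 2
G(15) = mex{1,0} = 2
G(16) = mex{1,1} = 0
G(17) = mex{2,1} = 0
G(18) = mex{2,1} = 0
G(19) = mex{0,2} = 1
G(20) = mex{0,2} = 1
G_C(20) = 1.
Combined Grundy value = 0 ⊕ 2 ⊕ 1 = 3.
A winning move leaves total XOR = 0, i.e. changes one component's Grundy value g to g ⊕ X where X is the current total.
Stack A: need g' = 0⊕3 = 3. Options: 24−1→G=2, 24−2→G=1, 24−6→G=1. Hits: 0.
Stack B: need g' = 2⊕3 = 1. Options: 14−2→G=1, 14−3→G=1, 14−5→G=0, 14−7→G=3. Hits: 2.
Stack C: need g' = 1⊕3 = 2. Options: 20−3→G=0, 20−5→G=2. Hits: 1.

3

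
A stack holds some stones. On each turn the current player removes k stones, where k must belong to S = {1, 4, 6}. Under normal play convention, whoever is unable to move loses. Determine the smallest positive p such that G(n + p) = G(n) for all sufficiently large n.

n :  0  1  2  3  4  5  6  7  8  9 10 11 12 13 14
G :  0  1  0  1  2  0  1  0  1  2  0  1  0  1  2
G(n+5) = G(n) holds for n = 0,…,5 (a full window of length max(S) = 6), so the sequence is purely periodic with period 5.

5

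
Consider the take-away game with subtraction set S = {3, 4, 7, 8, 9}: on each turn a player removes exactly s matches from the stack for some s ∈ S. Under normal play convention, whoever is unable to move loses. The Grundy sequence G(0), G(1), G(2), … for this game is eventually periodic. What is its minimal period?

n :  0  1  2  3  4  5  6  7  8  9 10 11 12 13 14 15 16 17 18 19 20 21 22 23 24 25
G :  0  0  0  1  1  1  2  2  2  3  3  3  0  0  0  1  1  1  2  2  2  3  3  3  0  0
G(n+12) = G(n) holds for n = 0,…,8 (a full window of length max(S) = 9), so the sequence is purely periodic with period 12.

12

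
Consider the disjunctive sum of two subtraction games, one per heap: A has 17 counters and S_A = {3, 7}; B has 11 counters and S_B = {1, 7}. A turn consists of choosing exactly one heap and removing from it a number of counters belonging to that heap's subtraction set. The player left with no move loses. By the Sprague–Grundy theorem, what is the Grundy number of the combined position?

Heap A, S = {3, 7}:
n :  0  1  2  3  4  5  6  7  8  9 10 11 12 13 14 15 16 17
G :  0  0  0  1  1  1  0  2  2  1  0  0  0  1  1  1  0  2
G_A(17) = 2.
Heap B, S = {1, 7}:
n :  0  1  2  3  4  5  6  7  8  9 10 11
G :  0  1  0  1  0  1  0  1  0  1  0  1
G_B(11) = 1.
Combined Grundy value = 2 ⊕ 1 = 3.

3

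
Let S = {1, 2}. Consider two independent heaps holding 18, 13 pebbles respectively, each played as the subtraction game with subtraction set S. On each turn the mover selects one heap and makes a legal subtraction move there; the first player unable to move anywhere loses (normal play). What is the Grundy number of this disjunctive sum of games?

1

All heaps use S = {1, 2}:
G(0) = 0
G(1) = mex{0} = 1
G(2) = mex{1,0} = 2
G(3) = mex{2,1} = 0
G(4) = mex{0,2} = 1
G(5) = mex{1,0} = 2
G(6) = mex{2,1} = 0
G(7) = mex{0,2} = 1
G(8) = mex{1,0} = 2
G(9) = mex{2,1} = 0
G(10) = mex{0,2} = 1
G(11) = mex{1,0} = 2
G(12) = mex{2,1} = 0
G(13) = mex{0,2} = 1
G(14) = mex{1,0} = 2
G(15) = mex{2,1} = 0
G(16) = mex{0,2} = 1
G(17) = mex{1,0} = 2
G(18) = mex{2,1} = 0
Heap A: G(18) = 0.
Heap B: G(13) = 1.
Combined Grundy value = 0 ⊕ 1 = 1.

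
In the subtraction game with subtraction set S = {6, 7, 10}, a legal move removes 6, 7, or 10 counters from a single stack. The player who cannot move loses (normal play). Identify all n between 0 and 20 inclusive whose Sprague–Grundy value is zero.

G(0) = 0
G(1) = mex{} = 0
G(2) = mex{} = 0
G(3) = mex{} = 0
G(4) = mex{} = 0
G(5) = mex{} = 0
G(6) = mex{0} = 1
G(7) = mex{0,0} = 1
G(8) = mex{0,0} = 1
G(9) = mex{0,0} = 1
G(10) = mex{0,0,0} = 1
G(11) = mex{0,0,0} = 1
G(12) = mex{1,0,0} = 2
G(13) = mex{1,1,0} = 2
G(14) = mex{1,1,0} = 2
G(15) = mex{1,1,0} = 2
G(16) = mex{1,1,1} = 0
G(17) = mex{1,1,1} = 0
G(18) = mex{2,1,1} = 0
G(19) = mex{2,2,1} = 0
G(20) = mex{2,2,1} = 0
P-positions are exactly the n with G(n) = 0.

0, 1, 2, 3, 4, 5, 16, 17, 18, 19, 20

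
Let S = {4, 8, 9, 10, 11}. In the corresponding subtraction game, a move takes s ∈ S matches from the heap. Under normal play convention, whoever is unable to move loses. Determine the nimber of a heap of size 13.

G(0) = 0
G(1) = mex{} = 0
G(2) = mex{} = 0
G(3) = mex{} = 0
G(4) = mex{0} = 1
G(5) = mex{0} = 1
G(6) = mex{0} = 1
G(7) = mex{0} = 1
G(8) = mex{1,0} = 2
G(9) = mex{1,0,0} = 2
G(10) = mex{1,0,0,0} = 2
G(11) = mex{1,0,0,0,0} = 2
G(12) = mex{2,1,0,0,0} = 3
G(13) = mex{2,1,1,0,0} = 3

3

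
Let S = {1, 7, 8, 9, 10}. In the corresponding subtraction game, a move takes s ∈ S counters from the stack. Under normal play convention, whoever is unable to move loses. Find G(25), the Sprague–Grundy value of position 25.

n :  0  1  2  3  4  5  6  7  8  9 10 11 12 13 14 15 16 17 18 19 20 21 22 23 24 25
G :  0  1  0  1  0  1  0  1  2  3  2  3  2  3  2  3  4  0  1  0  1  0  1  0  1  2

2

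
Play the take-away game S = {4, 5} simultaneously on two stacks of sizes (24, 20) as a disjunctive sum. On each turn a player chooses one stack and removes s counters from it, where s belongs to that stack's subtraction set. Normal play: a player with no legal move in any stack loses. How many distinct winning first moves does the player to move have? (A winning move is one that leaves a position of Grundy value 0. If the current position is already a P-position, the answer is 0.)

4

All stacks use S = {4, 5}:
n :  0  1  2  3  4  5  6  7  8  9 10 11 12 13 14 15 16 17 18 19 20 21 22 23 24
G :  0  0  0  0  1  1  1  1  2  0  0  0  0  1  1  1  1  2  0  0  0  0  1  1  1
Stack A: G(24) = 1.
Stack B: G(20) = 0.
Combined Grundy value = 1 ⊕ 0 = 1.
A winning move leaves total XOR = 0, i.e. changes one component's Grundy value g to g ⊕ X where X is the current total.
Stack A: need g' = 1⊕1 = 0. Options: 24−4→G=0, 24−5→G=0. Hits: 2.
Stack B: need g' = 0⊕1 = 1. Options: 20−4→G=1, 20−5→G=1. Hits: 2.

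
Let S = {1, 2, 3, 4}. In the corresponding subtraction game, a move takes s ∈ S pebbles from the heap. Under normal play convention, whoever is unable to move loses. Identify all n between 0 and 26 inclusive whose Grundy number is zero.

0, 5, 10, 15, 20, 25

n :  0  1  2  3  4  5  6  7  8  9 10 11 12 13 14 15 16 17 18 19 20 21 22 23 24 25 26
G :  0  1  2  3  4  0  1  2  3  4  0  1  2  3  4  0  1  2  3  4  0  1  2  3  4  0  1
P-positions are exactly the n with G(n) = 0.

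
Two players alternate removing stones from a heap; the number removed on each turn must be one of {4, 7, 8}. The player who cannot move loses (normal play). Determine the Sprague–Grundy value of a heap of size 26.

G(0) = 0
G(1) = mex{} = 0
G(2) = mex{} = 0
G(3) = mex{} = 0
G(4) = mex{0} = 1
G(5) = mex{0} = 1
G(6) = mex{0} = 1
G(7) = mex{0,0} = 1
G(8) = mex{1,0,0} = 2
G(9) = mex{1,0,0} = 2
G(10) = mex{1,0,0} = 2
G(11) = mex{1,1,0} = 2
G(12) = mex{2,1,1} = 0
G(13) = mex{2,1,1} = 0
G(14) = mex{2,1,1} = 0
G(15) = mex{2,2,1} = 0
G(16) = mex{0,2,2} = 1
G(17) = mex{0,2,2} = 1
G(18) = mex{0,2,2} = 1
G(19) = mex{0,0,2} = 1
G(20) = mex{1,0,0} = 2
G(21) = mex{1,0,0} = 2
G(22) = mex{1,0,0} = 2
G(23) = mex{1,1,0} = 2
G(24) = mex{2,1,1} = 0
G(25) = mex{2,1,1} = 0
G(26) = mex{2,1,1} = 0

0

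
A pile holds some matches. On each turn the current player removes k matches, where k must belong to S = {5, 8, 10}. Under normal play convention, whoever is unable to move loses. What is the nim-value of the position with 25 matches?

n :  0  1  2  3  4  5  6  7  8  9 10 11 12 13 14 15 16 17 18 19 20 21 22 23 24 25
G :  0  0  0  0  0  1  1  1  1  1  2  2  2  2  2  0  0  0  0  0  1  1  1  1  1  2

2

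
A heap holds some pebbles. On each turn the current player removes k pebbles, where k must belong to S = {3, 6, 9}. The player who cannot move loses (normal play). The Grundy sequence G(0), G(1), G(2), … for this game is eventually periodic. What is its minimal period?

n :  0  1  2  3  4  5  6  7  8  9 10 11 12 13 14 15 16 17 18 19 20 21 22 23 24 25
G :  0  0  0  1  1  1  2  2  2  3  3  3  0  0  0  1  1  1  2  2  2  3  3  3  0  0
G(n+12) = G(n) holds for n = 0,…,8 (a full window of length max(S) = 9), so the sequence is purely periodic with period 12.

12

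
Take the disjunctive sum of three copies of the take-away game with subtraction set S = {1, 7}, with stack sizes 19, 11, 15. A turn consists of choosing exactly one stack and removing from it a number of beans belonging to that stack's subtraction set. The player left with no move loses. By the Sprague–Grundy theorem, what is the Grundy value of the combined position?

1

All stacks use S = {1, 7}:
n :  0  1  2  3  4  5  6  7  8  9 10 11 12 13 14 15 16 17 18 19
G :  0  1  0  1  0  1  0  1  0  1  0  1  0  1  0  1  0  1  0  1
Stack A: G(19) = 1.
Stack B: G(11) = 1.
Stack C: G(15) = 1.
Combined Grundy value = 1 ⊕ 1 ⊕ 1 = 1.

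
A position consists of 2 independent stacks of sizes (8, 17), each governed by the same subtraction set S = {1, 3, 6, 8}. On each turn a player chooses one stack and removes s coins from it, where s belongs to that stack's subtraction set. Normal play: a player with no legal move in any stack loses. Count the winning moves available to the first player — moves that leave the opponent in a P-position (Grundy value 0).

0

All stacks use S = {1, 3, 6, 8}:
n :  0  1  2  3  4  5  6  7  8  9 10 11 12 13 14 15 16 17
G :  0  1  0  1  0  1  2  3  2  0  1  0  1  0  1  2  3  2
Stack A: G(8) = 2.
Stack B: G(17) = 2.
Combined Grundy value = 2 ⊕ 2 = 0.
A winning move leaves total XOR = 0, i.e. changes one component's Grundy value g to g ⊕ X where X is the current total.
Stack A: target g' = 2⊕0 = 2, but every legal move changes the Grundy value (mex property), so 0 moves.
Stack B: target g' = 2⊕0 = 2, but every legal move changes the Grundy value (mex property), so 0 moves.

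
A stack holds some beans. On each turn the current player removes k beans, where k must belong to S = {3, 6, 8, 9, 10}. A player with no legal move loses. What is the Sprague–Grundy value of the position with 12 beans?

G(0) = 0
G(1) = mex{} = 0
G(2) = mex{} = 0
G(3) = mex{0} = 1
G(4) = mex{0} = 1
G(5) = mex{0} = 1
G(6) = mex{1,0} = 2
G(7) = mex{1,0} = 2
G(8) = mex{1,0,0} = 2
G(9) = mex{2,1,0,0} = 3
G(10) = mex{2,1,0,0,0} = 3
G(11) = mex{2,1,1,0,0} = 3
G(12) = mex{3,2,1,1,0} = 4

4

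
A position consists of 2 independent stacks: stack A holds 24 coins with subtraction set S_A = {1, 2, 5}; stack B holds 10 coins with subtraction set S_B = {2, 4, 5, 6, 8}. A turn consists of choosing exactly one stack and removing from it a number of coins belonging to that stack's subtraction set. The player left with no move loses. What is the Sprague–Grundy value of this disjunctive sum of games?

Stack A, S = {1, 2, 5}:
G(0) = 0
G(1) = mex{0} = 1
G(2) = mex{1,0} = 2
G(3) = mex{2,1} = 0
G(4) = mex{0,2} = 1
G(5) = mex{1,0,0} = 2
G(6) = mex{2,1,1} = 0
G(7) = mex{0,2,2} = 1
G(8) = mex{1,0,0} = 2
G(9) = mex{2,1,1} = 0
G(10) = mex{0,2,2} = 1
G(11) = mex{1,0,0} = 2
G(12) = mex{2,1,1} = 0
G(13) = mex{0,2,2} = 1
G(14) = mex{1,0,0} = 2
G(15) = mex{2,1,1} = 0
G(16) = mex{0,2,2} = 1
G(17) = mex{1,0,0} = 2
G(18) = mex{2,1,1} = 0
G(19) = mex{0,2,2} = 1
G(20) = mex{1,0,0} = 2
G(21) = mex{2,1,1} = 0
G(22) = mex{0,2,2} = 1
G(23) = mex{1,0,0} = 2
G(24) = mex{2,1,1} = 0
G_A(24) = 0.
Stack B, S = {2, 4, 5, 6, 8}:
n :  0  1  2  3  4  5  6  7  8  9 10
G :  0  0  1  1  2  2  3  3  4  4  0
G_B(10) = 0.
Combined Grundy value = 0 ⊕ 0 = 0.

0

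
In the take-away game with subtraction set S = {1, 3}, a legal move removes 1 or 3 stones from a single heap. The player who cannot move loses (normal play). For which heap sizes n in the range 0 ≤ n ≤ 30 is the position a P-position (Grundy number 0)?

n :  0  1  2  3  4  5  6  7  8  9 10 11 12 13 14 15 16 17 18 19 20 21 22 23 24 25 26 27 28 29 30
G :  0  1  0  1  0  1  0  1  0  1  0  1  0  1  0  1  0  1  0  1  0  1  0  1  0  1  0  1  0  1  0
P-positions are exactly the n with G(n) = 0.

0, 2, 4, 6, 8, 10, 12, 14, 16, 18, 20, 22, 24, 26, 28, 30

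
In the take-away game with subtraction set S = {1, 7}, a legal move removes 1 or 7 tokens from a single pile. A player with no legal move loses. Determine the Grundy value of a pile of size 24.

n :  0  1  2  3  4  5  6  7  8  9 10 11 12 13 14 15 16 17 18 19 20 21 22 23 24
G :  0  1  0  1  0  1  0  1  0  1  0  1  0  1  0  1  0  1  0  1  0  1  0  1  0

0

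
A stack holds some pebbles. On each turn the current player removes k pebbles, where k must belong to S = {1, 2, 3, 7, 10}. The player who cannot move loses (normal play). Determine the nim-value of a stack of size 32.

G(0) = 0
G(1) = mex{0} = 1
G(2) = mex{1,0} = 2
G(3) = mex{2,1,0} = 3
G(4) = mex{3,2,1} = 0
G(5) = mex{0,3,2} = 1
G(6) = mex{1,0,3} = 2
G(7) = mex{2,1,0,0} = 3
G(8) = mex{3,2,1,1} = 0
G(9) = mex{0,3,2,2} = 1
G(10) = mex{1,0,3,3,0} = 2
G(11) = mex{2,1,0,0,1} = 3
G(12) = mex{3,2,1,1,2} = 0
G(13) = mex{0,3,2,2,3} = 1
G(14) = mex{1,0,3,3,0} = 2
G(15) = mex{2,1,0,0,1} = 3
G(16) = mex{3,2,1,1,2} = 0
G(17) = mex{0,3,2,2,3} = 1
G(18) = mex{1,0,3,3,0} = 2
G(19) = mex{2,1,0,0,1} = 3
G(20) = mex{3,2,1,1,2} = 0
G(21) = mex{0,3,2,2,3} = 1
G(22) = mex{1,0,3,3,0} = 2
G(23) = mex{2,1,0,0,1} = 3
G(24) = mex{3,2,1,1,2} = 0
G(25) = mex{0,3,2,2,3} = 1
G(26) = mex{1,0,3,3,0} = 2
G(27) = mex{2,1,0,0,1} = 3
G(28) = mex{3,2,1,1,2} = 0
G(29) = mex{0,3,2,2,3} = 1
G(30) = mex{1,0,3,3,0} = 2
G(31) = mex{2,1,0,0,1} = 3
G(32) = mex{3,2,1,1,2} = 0

0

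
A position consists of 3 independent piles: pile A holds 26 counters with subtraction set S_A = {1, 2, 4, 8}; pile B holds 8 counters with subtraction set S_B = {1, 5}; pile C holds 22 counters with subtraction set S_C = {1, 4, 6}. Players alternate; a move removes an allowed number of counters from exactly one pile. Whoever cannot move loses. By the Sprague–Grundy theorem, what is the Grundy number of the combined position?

Pile A, S = {1, 2, 4, 8}:
G(0) = 0
G(1) = mex{0} = 1
G(2) = mex{1,0} = 2
G(3) = mex{2,1} = 0
G(4) = mex{0,2,0} = 1
G(5) = mex{1,0,1} = 2
G(6) = mex{2,1,2} = 0
G(7) = mex{0,2,0} = 1
G(8) = mex{1,0,1,0} = 2
G(9) = mex{2,1,2,1} = 0
G(10) = mex{0,2,0,2} = 1
G(11) = mex{1,0,1,0} = 2
G(12) = mex{2,1,2,1} = 0
G(13) = mex{0,2,0,2} = 1
G(14) = mex{1,0,1,0} = 2
G(15) = mex{2,1,2,1} = 0
G(16) = mex{0,2,0,2} = 1
G(17) = mex{1,0,1,0} = 2
G(18) = mex{2,1,2,1} = 0
G(19) = mex{0,2,0,2} = 1
G(20) = mex{1,0,1,0} = 2
G(21) = mex{2,1,2,1} = 0
G(22) = mex{0,2,0,2} = 1
G(23) = mex{1,0,1,0} = 2
G(24) = mex{2,1,2,1} = 0
G(25) = mex{0,2,0,2} = 1
G(26) = mex{1,0,1,0} = 2
G_A(26) = 2.
Pile B, S = {1, 5}:
G(0) = 0
G(1) = mex{0} = 1
G(2) = mex{1} = 0
G(3) = mex{0} = 1
G(4) = mex{1} = 0
G(5) = mex{0,0} = 1
G(6) = mex{1,1} = 0
G(7) = mex{0,0} = 1
G(8) = mex{1,1} = 0
G_B(8) = 0.
Pile C, S = {1, 4, 6}:
G(0) = 0
G(1) = mex{0} = 1
G(2) = mex{1} = 0
G(3) = mex{0} = 1
G(4) = mex{1,0} = 2
G(5) = mex{2,1} = 0
G(6) = mex{0,0,0} = 1
G(7) = mex{1,1,1} = 0
G(8) = mex{0,2,0} = 1
G(9) = mex{1,0,1} = 2
G(10) = mex{2,1,2} = 0
G(11) = mex{0,0,0} = 1
G(12) = mex{1,1,1} = 0
G(13) = mex{0,2,0} = 1
G(14) = mex{1,0,1} = 2
G(15) = mex{2,1,2} = 0
G(16) = mex{0,0,0} = 1
G(17) = mex{1,1,1} = 0
G(18) = mex{0,2,0} = 1
G(19) = mex{1,0,1} = 2
G(20) = mex{2,1,2} = 0
G(21) = mex{0,0,0} = 1
G(22) = mex{1,1,1} = 0
G_C(22) = 0.
Combined Grundy value = 2 ⊕ 0 ⊕ 0 = 2.

2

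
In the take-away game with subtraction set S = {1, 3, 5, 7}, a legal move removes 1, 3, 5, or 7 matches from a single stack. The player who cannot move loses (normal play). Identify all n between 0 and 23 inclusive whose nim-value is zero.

0, 2, 4, 6, 8, 10, 12, 14, 16, 18, 20, 22

n :  0  1  2  3  4  5  6  7  8  9 10 11 12 13 14 15 16 17 18 19 20 21 22 23
G :  0  1  0  1  0  1  0  1  0  1  0  1  0  1  0  1  0  1  0  1  0  1  0  1
P-positions are exactly the n with G(n) = 0.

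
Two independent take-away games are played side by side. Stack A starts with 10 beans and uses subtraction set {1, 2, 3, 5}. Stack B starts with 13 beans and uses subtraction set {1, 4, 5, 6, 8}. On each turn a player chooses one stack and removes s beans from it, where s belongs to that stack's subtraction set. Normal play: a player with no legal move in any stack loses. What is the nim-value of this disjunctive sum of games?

Stack A, S = {1, 2, 3, 5}:
n :  0  1  2  3  4  5  6  7  8  9 10
G :  0  1  2  3  0  1  2  3  0  1  2
G_A(10) = 2.
Stack B, S = {1, 4, 5, 6, 8}:
n :  0  1  2  3  4  5  6  7  8  9 10 11 12 13
G :  0  1  0  1  2  3  2  3  4  0  1  0  1  2
G_B(13) = 2.
Combined Grundy value = 2 ⊕ 2 = 0.

0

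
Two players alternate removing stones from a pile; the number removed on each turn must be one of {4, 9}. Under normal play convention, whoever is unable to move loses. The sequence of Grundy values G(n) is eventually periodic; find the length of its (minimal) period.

n :  0  1  2  3  4  5  6  7  8  9 10 11 12 13 14 15 16 17 18 19 20 21 22 23 24 25 26 27
G :  0  0  0  0  1  1  1  1  0  2  2  2  1  0  0  0  0  1  1  1  1  0  2  2  2  1  0  0
G(n+13) = G(n) holds for n = 0,…,8 (a full window of length max(S) = 9), so the sequence is purely periodic with period 13.

13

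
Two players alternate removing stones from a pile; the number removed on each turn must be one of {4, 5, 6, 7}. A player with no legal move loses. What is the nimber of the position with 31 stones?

2

n :  0  1  2  3  4  5  6  7  8  9 10 11 12 13 14 15 16 17 18 19 20 21 22 23 24 25 26 27 28 29 30 31
G :  0  0  0  0  1  1  1  1  2  2  2  0  0  0  0  1  1  1  1  2  2  2  0  0  0  0  1  1  1  1  2  2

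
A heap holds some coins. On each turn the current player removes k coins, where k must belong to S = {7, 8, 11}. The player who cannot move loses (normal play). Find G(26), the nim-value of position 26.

n :  0  1  2  3  4  5  6  7  8  9 10 11 12 13 14 15 16 17 18 19 20 21 22 23 24 25 26
G :  0  0  0  0  0  0  0  1  1  1  1  1  1  1  2  2  2  2  0  0  0  0  0  0  0  1  1

1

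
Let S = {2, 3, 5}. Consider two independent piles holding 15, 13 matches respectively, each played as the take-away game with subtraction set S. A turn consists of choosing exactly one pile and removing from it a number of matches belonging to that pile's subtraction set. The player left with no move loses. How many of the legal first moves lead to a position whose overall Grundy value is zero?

All piles use S = {2, 3, 5}:
G(0) = 0
G(1) = mex{} = 0
G(2) = mex{0} = 1
G(3) = mex{0,0} = 1
G(4) = mex{1,0} = 2
G(5) = mex{1,1,0} = 2
G(6) = mex{2,1,0} = 3
G(7) = mex{2,2,1} = 0
G(8) = mex{3,2,1} = 0
G(9) = mex{0,3,2} = 1
G(10) = mex{0,0,2} = 1
G(11) = mex{1,0,3} = 2
G(12) = mex{1,1,0} = 2
G(13) = mex{2,1,0} = 3
G(14) = mex{2,2,1} = 0
G(15) = mex{3,2,1} = 0
Pile A: G(15) = 0.
Pile B: G(13) = 3.
Combined Grundy value = 0 ⊕ 3 = 3.
A winning move leaves total XOR = 0, i.e. changes one component's Grundy value g to g ⊕ X where X is the current total.
Pile A: need g' = 0⊕3 = 3. Options: 15−2→G=3, 15−3→G=2, 15−5→G=1. Hits: 1.
Pile B: need g' = 3⊕3 = 0. Options: 13−2→G=2, 13−3→G=1, 13−5→G=0. Hits: 1.

2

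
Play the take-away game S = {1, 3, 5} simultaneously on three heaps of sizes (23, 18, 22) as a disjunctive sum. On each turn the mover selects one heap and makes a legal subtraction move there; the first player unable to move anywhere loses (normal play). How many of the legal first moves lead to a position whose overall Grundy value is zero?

All heaps use S = {1, 3, 5}:
G(0) = 0
G(1) = mex{0} = 1
G(2) = mex{1} = 0
G(3) = mex{0,0} = 1
G(4) = mex{1,1} = 0
G(5) = mex{0,0,0} = 1
G(6) = mex{1,1,1} = 0
G(7) = mex{0,0,0} = 1
G(8) = mex{1,1,1} = 0
G(9) = mex{0,0,0} = 1
G(10) = mex{1,1,1} = 0
G(11) = mex{0,0,0} = 1
G(12) = mex{1,1,1} = 0
G(13) = mex{0,0,0} = 1
G(14) = mex{1,1,1} = 0
G(15) = mex{0,0,0} = 1
G(16) = mex{1,1,1} = 0
G(17) = mex{0,0,0} = 1
G(18) = mex{1,1,1} = 0
G(19) = mex{0,0,0} = 1
G(20) = mex{1,1,1} = 0
G(21) = mex{0,0,0} = 1
G(22) = mex{1,1,1} = 0
G(23) = mex{0,0,0} = 1
Heap A: G(23) = 1.
Heap B: G(18) = 0.
Heap C: G(22) = 0.
Combined Grundy value = 1 ⊕ 0 ⊕ 0 = 1.
A winning move leaves total XOR = 0, i.e. changes one component's Grundy value g to g ⊕ X where X is the current total.
Heap A: need g' = 1⊕1 = 0. Options: 23−1→G=0, 23−3→G=0, 23−5→G=0. Hits: 3.
Heap B: need g' = 0⊕1 = 1. Options: 18−1→G=1, 18−3→G=1, 18−5→G=1. Hits: 3.
Heap C: need g' = 0⊕1 = 1. Options: 22−1→G=1, 22−3→G=1, 22−5→G=1. Hits: 3.

9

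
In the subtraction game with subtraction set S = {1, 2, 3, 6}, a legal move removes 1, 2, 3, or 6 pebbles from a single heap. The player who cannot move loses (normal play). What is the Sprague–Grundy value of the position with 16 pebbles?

0

n :  0  1  2  3  4  5  6  7  8  9 10 11 12 13 14 15 16
G :  0  1  2  3  0  1  2  3  0  1  2  3  0  1  2  3  0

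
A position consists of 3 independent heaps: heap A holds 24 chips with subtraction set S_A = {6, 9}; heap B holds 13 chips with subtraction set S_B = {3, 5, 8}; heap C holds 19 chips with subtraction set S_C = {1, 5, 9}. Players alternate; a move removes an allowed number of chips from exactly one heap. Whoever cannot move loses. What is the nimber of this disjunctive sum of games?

0

Heap A, S = {6, 9}:
G(0) = 0
G(1) = mex{} = 0
G(2) = mex{} = 0
G(3) = mex{} = 0
G(4) = mex{} = 0
G(5) = mex{} = 0
G(6) = mex{0} = 1
G(7) = mex{0} = 1
G(8) = mex{0} = 1
G(9) = mex{0,0} = 1
G(10) = mex{0,0} = 1
G(11) = mex{0,0} = 1
G(12) = mex{1,0} = 2
G(13) = mex{1,0} = 2
G(14) = mex{1,0} = 2
G(15) = mex{1,1} = 0
G(16) = mex{1,1} = 0
G(17) = mex{1,1} = 0
G(18) = mex{2,1} = 0
G(19) = mex{2,1} = 0
G(20) = mex{2,1} = 0
G(21) = mex{0,2} = 1
G(22) = mex{0,2} = 1
G(23) = mex{0,2} = 1
G(24) = mex{0,0} = 1
G_A(24) = 1.
Heap B, S = {3, 5, 8}:
n :  0  1  2  3  4  5  6  7  8  9 10 11 12 13
G :  0  0  0  1  1  1  2  2  2  3  3  0  0  0
G_B(13) = 0.
Heap C, S = {1, 5, 9}:
n :  0  1  2  3  4  5  6  7  8  9 10 11 12 13 14 15 16 17 18 19
G :  0  1  0  1  0  1  0  1  0  1  0  1  0  1  0  1  0  1  0  1
G_C(19) = 1.
Combined Grundy value = 1 ⊕ 0 ⊕ 1 = 0.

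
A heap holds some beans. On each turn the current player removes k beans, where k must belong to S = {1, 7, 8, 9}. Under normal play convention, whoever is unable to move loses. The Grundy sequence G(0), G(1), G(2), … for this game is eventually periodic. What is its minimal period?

G(0) = 0
G(1) = mex{0} = 1
G(2) = mex{1} = 0
G(3) = mex{0} = 1
G(4) = mex{1} = 0
G(5) = mex{0} = 1
G(6) = mex{1} = 0
G(7) = mex{0,0} = 1
G(8) = mex{1,1,0} = 2
G(9) = mex{2,0,1,0} = 3
G(10) = mex{3,1,0,1} = 2
G(11) = mex{2,0,1,0} = 3
G(12) = mex{3,1,0,1} = 2
G(13) = mex{2,0,1,0} = 3
G(14) = mex{3,1,0,1} = 2
G(15) = mex{2,2,1,0} = 3
G(16) = mex{3,3,2,1} = 0
G(17) = mex{0,2,3,2} = 1
G(18) = mex{1,3,2,3} = 0
G(19) = mex{0,2,3,2} = 1
G(20) = mex{1,3,2,3} = 0
G(21) = mex{0,2,3,2} = 1
G(22) = mex{1,3,2,3} = 0
G(23) = mex{0,0,3,2} = 1
G(24) = mex{1,1,0,3} = 2
G(25) = mex{2,0,1,0} = 3
G(26) = mex{3,1,0,1} = 2
G(27) = mex{2,0,1,0} = 3
G(28) = mex{3,1,0,1} = 2
G(29) = mex{2,0,1,0} = 3
G(30) = mex{3,1,0,1} = 2
G(31) = mex{2,2,1,0} = 3
G(32) = mex{3,3,2,1} = 0
G(33) = mex{0,2,3,2} = 1
G(n+16) = G(n) holds for n = 0,…,8 (a full window of length max(S) = 9), so the sequence is purely periodic with period 16.

16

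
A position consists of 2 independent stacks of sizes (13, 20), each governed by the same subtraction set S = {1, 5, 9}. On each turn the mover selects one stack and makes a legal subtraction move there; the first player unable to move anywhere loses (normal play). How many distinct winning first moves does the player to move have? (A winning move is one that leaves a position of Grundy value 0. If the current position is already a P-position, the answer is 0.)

All stacks use S = {1, 5, 9}:
G(0) = 0
G(1) = mex{0} = 1
G(2) = mex{1} = 0
G(3) = mex{0} = 1
G(4) = mex{1} = 0
G(5) = mex{0,0} = 1
G(6) = mex{1,1} = 0
G(7) = mex{0,0} = 1
G(8) = mex{1,1} = 0
G(9) = mex{0,0,0} = 1
G(10) = mex{1,1,1} = 0
G(11) = mex{0,0,0} = 1
G(12) = mex{1,1,1} = 0
G(13) = mex{0,0,0} = 1
G(14) = mex{1,1,1} = 0
G(15) = mex{0,0,0} = 1
G(16) = mex{1,1,1} = 0
G(17) = mex{0,0,0} = 1
G(18) = mex{1,1,1} = 0
G(19) = mex{0,0,0} = 1
G(20) = mex{1,1,1} = 0
Stack A: G(13) = 1.
Stack B: G(20) = 0.
Combined Grundy value = 1 ⊕ 0 = 1.
A winning move leaves total XOR = 0, i.e. changes one component's Grundy value g to g ⊕ X where X is the current total.
Stack A: need g' = 1⊕1 = 0. Options: 13−1→G=0, 13−5→G=0, 13−9→G=0. Hits: 3.
Stack B: need g' = 0⊕1 = 1. Options: 20−1→G=1, 20−5→G=1, 20−9→G=1. Hits: 3.

6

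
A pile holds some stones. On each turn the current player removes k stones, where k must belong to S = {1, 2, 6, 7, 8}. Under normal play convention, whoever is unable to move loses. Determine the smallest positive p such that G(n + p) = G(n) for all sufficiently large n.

12

G(0) = 0
G(1) = mex{0} = 1
G(2) = mex{1,0} = 2
G(3) = mex{2,1} = 0
G(4) = mex{0,2} = 1
G(5) = mex{1,0} = 2
G(6) = mex{2,1,0} = 3
G(7) = mex{3,2,1,0} = 4
G(8) = mex{4,3,2,1,0} = 5
G(9) = mex{5,4,0,2,1} = 3
G(10) = mex{3,5,1,0,2} = 4
G(11) = mex{4,3,2,1,0} = 5
G(12) = mex{5,4,3,2,1} = 0
G(13) = mex{0,5,4,3,2} = 1
G(14) = mex{1,0,5,4,3} = 2
G(15) = mex{2,1,3,5,4} = 0
G(16) = mex{0,2,4,3,5} = 1
G(17) = mex{1,0,5,4,3} = 2
G(18) = mex{2,1,0,5,4} = 3
G(19) = mex{3,2,1,0,5} = 4
G(20) = mex{4,3,2,1,0} = 5
G(21) = mex{5,4,0,2,1} = 3
G(22) = mex{3,5,1,0,2} = 4
G(23) = mex{4,3,2,1,0} = 5
G(24) = mex{5,4,3,2,1} = 0
G(25) = mex{0,5,4,3,2} = 1
G(n+12) = G(n) holds for n = 0,…,7 (a full window of length max(S) = 8), so the sequence is purely periodic with period 12.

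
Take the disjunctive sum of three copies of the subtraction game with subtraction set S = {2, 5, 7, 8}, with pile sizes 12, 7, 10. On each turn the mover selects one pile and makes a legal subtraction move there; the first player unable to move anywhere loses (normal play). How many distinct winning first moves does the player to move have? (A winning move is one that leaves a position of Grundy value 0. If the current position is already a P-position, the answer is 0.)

All piles use S = {2, 5, 7, 8}:
n :  0  1  2  3  4  5  6  7  8  9 10 11 12
G :  0  0  1  1  0  2  1  3  2  2  0  3  1
Pile A: G(12) = 1.
Pile B: G(7) = 3.
Pile C: G(10) = 0.
Combined Grundy value = 1 ⊕ 3 ⊕ 0 = 2.
A winning move leaves total XOR = 0, i.e. changes one component's Grundy value g to g ⊕ X where X is the current total.
Pile A: need g' = 1⊕2 = 3. Options: 12−2→G=0, 12−5→G=3, 12−7→G=2, 12−8→G=0. Hits: 1.
Pile B: need g' = 3⊕2 = 1. Options: 7−2→G=2, 7−5→G=1, 7−7→G=0. Hits: 1.
Pile C: need g' = 0⊕2 = 2. Options: 10−2→G=2, 10−5→G=2, 10−7→G=1, 10−8→G=1. Hits: 2.

4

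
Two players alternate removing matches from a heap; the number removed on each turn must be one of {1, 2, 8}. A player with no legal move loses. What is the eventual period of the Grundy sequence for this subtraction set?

3

n :  0  1  2  3  4  5  6  7  8  9 10 11 12 13 14
G :  0  1  2  0  1  2  0  1  2  0  1  2  0  1  2
G(n+3) = G(n) holds for n = 0,…,7 (a full window of length max(S) = 8), so the sequence is purely periodic with period 3.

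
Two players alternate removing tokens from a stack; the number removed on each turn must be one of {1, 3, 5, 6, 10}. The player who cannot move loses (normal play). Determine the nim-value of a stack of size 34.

G(0) = 0
G(1) = mex{0} = 1
G(2) = mex{1} = 0
G(3) = mex{0,0} = 1
G(4) = mex{1,1} = 0
G(5) = mex{0,0,0} = 1
G(6) = mex{1,1,1,0} = 2
G(7) = mex{2,0,0,1} = 3
G(8) = mex{3,1,1,0} = 2
G(9) = mex{2,2,0,1} = 3
G(10) = mex{3,3,1,0,0} = 2
G(11) = mex{2,2,2,1,1} = 0
G(12) = mex{0,3,3,2,0} = 1
G(13) = mex{1,2,2,3,1} = 0
G(14) = mex{0,0,3,2,0} = 1
G(15) = mex{1,1,2,3,1} = 0
G(16) = mex{0,0,0,2,2} = 1
G(17) = mex{1,1,1,0,3} = 2
G(18) = mex{2,0,0,1,2} = 3
G(19) = mex{3,1,1,0,3} = 2
G(20) = mex{2,2,0,1,2} = 3
G(21) = mex{3,3,1,0,0} = 2
G(22) = mex{2,2,2,1,1} = 0
G(23) = mex{0,3,3,2,0} = 1
G(24) = mex{1,2,2,3,1} = 0
G(25) = mex{0,0,3,2,0} = 1
G(26) = mex{1,1,2,3,1} = 0
G(27) = mex{0,0,0,2,2} = 1
G(28) = mex{1,1,1,0,3} = 2
G(29) = mex{2,0,0,1,2} = 3
G(30) = mex{3,1,1,0,3} = 2
G(31) = mex{2,2,0,1,2} = 3
G(32) = mex{3,3,1,0,0} = 2
G(33) = mex{2,2,2,1,1} = 0
G(34) = mex{0,3,3,2,0} = 1

1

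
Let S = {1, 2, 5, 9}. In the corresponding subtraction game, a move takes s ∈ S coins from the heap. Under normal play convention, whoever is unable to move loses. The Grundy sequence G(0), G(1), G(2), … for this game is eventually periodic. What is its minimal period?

n :  0  1  2  3  4  5  6  7  8  9 10 11 12 13 14 15 16 17 18 19 20 21
G :  0  1  2  0  1  2  0  1  2  3  0  1  2  0  1  2  0  1  2  3  0  1
G(n+10) = G(n) holds for n = 0,…,8 (a full window of length max(S) = 9), so the sequence is purely periodic with period 10.

10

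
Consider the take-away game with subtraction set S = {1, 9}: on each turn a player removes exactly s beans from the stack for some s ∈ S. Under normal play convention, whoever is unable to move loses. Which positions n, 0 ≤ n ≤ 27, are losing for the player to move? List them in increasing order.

0, 2, 4, 6, 8, 10, 12, 14, 16, 18, 20, 22, 24, 26

n :  0  1  2  3  4  5  6  7  8  9 10 11 12 13 14 15 16 17 18 19 20 21 22 23 24 25 26 27
G :  0  1  0  1  0  1  0  1  0  1  0  1  0  1  0  1  0  1  0  1  0  1  0  1  0  1  0  1
P-positions are exactly the n with G(n) = 0.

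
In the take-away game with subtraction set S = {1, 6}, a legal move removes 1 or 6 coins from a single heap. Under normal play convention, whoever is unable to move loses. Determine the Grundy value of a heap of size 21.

0

n :  0  1  2  3  4  5  6  7  8  9 10 11 12 13 14 15 16 17 18 19 20 21
G :  0  1  0  1  0  1  2  0  1  0  1  0  1  2  0  1  0  1  0  1  2  0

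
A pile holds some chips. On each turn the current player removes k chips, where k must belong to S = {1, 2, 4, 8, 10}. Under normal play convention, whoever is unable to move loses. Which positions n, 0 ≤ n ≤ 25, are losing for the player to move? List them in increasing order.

0, 3, 6, 9, 12, 15, 18, 21, 24

n :  0  1  2  3  4  5  6  7  8  9 10 11 12 13 14 15 16 17 18 19 20 21 22 23 24 25
G :  0  1  2  0  1  2  0  1  2  0  1  2  0  1  2  0  1  2  0  1  2  0  1  2  0  1
P-positions are exactly the n with G(n) = 0.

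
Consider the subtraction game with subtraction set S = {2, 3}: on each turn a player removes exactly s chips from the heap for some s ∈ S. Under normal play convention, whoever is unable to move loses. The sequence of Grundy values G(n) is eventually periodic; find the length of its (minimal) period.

5

n :  0  1  2  3  4  5  6  7  8  9 10 11 12 13 14
G :  0  0  1  1  2  0  0  1  1  2  0  0  1  1  2
G(n+5) = G(n) holds for n = 0,…,2 (a full window of length max(S) = 3), so the sequence is purely periodic with period 5.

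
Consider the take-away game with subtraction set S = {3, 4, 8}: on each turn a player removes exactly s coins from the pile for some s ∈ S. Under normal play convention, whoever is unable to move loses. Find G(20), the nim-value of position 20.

n :  0  1  2  3  4  5  6  7  8  9 10 11 12 13 14 15 16 17 18 19 20
G :  0  0  0  1  1  1  2  0  2  3  1  3  0  0  0  1  1  1  2  0  2

2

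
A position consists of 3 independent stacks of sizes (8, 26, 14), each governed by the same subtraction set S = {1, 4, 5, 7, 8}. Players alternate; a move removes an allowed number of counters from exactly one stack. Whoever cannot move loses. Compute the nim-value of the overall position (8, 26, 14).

All stacks use S = {1, 4, 5, 7, 8}:
n :  0  1  2  3  4  5  6  7  8  9 10 11 12 13 14 15 16 17 18 19 20 21 22 23 24 25 26
G :  0  1  0  1  2  3  2  3  4  5  4  0  1  0  1  2  3  2  3  4  5  4  0  1  0  1  2
Stack A: G(8) = 4.
Stack B: G(26) = 2.
Stack C: G(14) = 1.
Combined Grundy value = 4 ⊕ 2 ⊕ 1 = 7.

7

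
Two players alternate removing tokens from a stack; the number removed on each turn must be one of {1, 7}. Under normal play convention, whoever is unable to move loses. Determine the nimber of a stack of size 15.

n :  0  1  2  3  4  5  6  7  8  9 10 11 12 13 14 15
G :  0  1  0  1  0  1  0  1  0  1  0  1  0  1  0  1

1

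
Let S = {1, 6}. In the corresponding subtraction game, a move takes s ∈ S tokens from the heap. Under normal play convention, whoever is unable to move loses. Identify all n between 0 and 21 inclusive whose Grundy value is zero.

0, 2, 4, 7, 9, 11, 14, 16, 18, 21

n :  0  1  2  3  4  5  6  7  8  9 10 11 12 13 14 15 16 17 18 19 20 21
G :  0  1  0  1  0  1  2  0  1  0  1  0  1  2  0  1  0  1  0  1  2  0
P-positions are exactly the n with G(n) = 0.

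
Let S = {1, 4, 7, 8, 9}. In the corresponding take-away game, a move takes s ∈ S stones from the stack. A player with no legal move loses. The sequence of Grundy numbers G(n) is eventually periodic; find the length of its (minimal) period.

G(0) = 0
G(1) = mex{0} = 1
G(2) = mex{1} = 0
G(3) = mex{0} = 1
G(4) = mex{1,0} = 2
G(5) = mex{2,1} = 0
G(6) = mex{0,0} = 1
G(7) = mex{1,1,0} = 2
G(8) = mex{2,2,1,0} = 3
G(9) = mex{3,0,0,1,0} = 2
G(10) = mex{2,1,1,0,1} = 3
G(11) = mex{3,2,2,1,0} = 4
G(12) = mex{4,3,0,2,1} = 5
G(13) = mex{5,2,1,0,2} = 3
G(14) = mex{3,3,2,1,0} = 4
G(15) = mex{4,4,3,2,1} = 0
G(16) = mex{0,5,2,3,2} = 1
G(17) = mex{1,3,3,2,3} = 0
G(18) = mex{0,4,4,3,2} = 1
G(19) = mex{1,0,5,4,3} = 2
G(20) = mex{2,1,3,5,4} = 0
G(21) = mex{0,0,4,3,5} = 1
G(22) = mex{1,1,0,4,3} = 2
G(23) = mex{2,2,1,0,4} = 3
G(24) = mex{3,0,0,1,0} = 2
G(25) = mex{2,1,1,0,1} = 3
G(26) = mex{3,2,2,1,0} = 4
G(27) = mex{4,3,0,2,1} = 5
G(28) = mex{5,2,1,0,2} = 3
G(29) = mex{3,3,2,1,0} = 4
G(30) = mex{4,4,3,2,1} = 0
G(31) = mex{0,5,2,3,2} = 1
G(n+15) = G(n) holds for n = 0,…,8 (a full window of length max(S) = 9), so the sequence is purely periodic with period 15.

15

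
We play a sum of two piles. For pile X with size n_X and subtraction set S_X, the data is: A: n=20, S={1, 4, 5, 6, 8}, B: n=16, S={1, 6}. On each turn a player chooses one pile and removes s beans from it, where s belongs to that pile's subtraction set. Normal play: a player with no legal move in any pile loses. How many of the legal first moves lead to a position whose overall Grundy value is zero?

Pile A, S = {1, 4, 5, 6, 8}:
G(0) = 0
G(1) = mex{0} = 1
G(2) = mex{1} = 0
G(3) = mex{0} = 1
G(4) = mex{1,0} = 2
G(5) = mex{2,1,0} = 3
G(6) = mex{3,0,1,0} = 2
G(7) = mex{2,1,0,1} = 3
G(8) = mex{3,2,1,0,0} = 4
G(9) = mex{4,3,2,1,1} = 0
G(10) = mex{0,2,3,2,0} = 1
G(11) = mex{1,3,2,3,1} = 0
G(12) = mex{0,4,3,2,2} = 1
G(13) = mex{1,0,4,3,3} = 2
G(14) = mex{2,1,0,4,2} = 3
G(15) = mex{3,0,1,0,3} = 2
G(16) = mex{2,1,0,1,4} = 3
G(17) = mex{3,2,1,0,0} = 4
G(18) = mex{4,3,2,1,1} = 0
G(19) = mex{0,2,3,2,0} = 1
G(20) = mex{1,3,2,3,1} = 0
G_A(20) = 0.
Pile B, S = {1, 6}:
n :  0  1  2  3  4  5  6  7  8  9 10 11 12 13 14 15 16
G :  0  1  0  1  0  1  2  0  1  0  1  0  1  2  0  1  0
G_B(16) = 0.
Combined Grundy value = 0 ⊕ 0 = 0.
A winning move leaves total XOR = 0, i.e. changes one component's Grundy value g to g ⊕ X where X is the current total.
Pile A: target g' = 0⊕0 = 0, but every legal move changes the Grundy value (mex property), so 0 moves.
Pile B: target g' = 0⊕0 = 0, but every legal move changes the Grundy value (mex property), so 0 moves.

0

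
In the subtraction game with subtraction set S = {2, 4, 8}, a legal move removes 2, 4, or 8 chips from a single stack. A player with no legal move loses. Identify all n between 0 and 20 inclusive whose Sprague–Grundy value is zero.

G(0) = 0
G(1) = mex{} = 0
G(2) = mex{0} = 1
G(3) = mex{0} = 1
G(4) = mex{1,0} = 2
G(5) = mex{1,0} = 2
G(6) = mex{2,1} = 0
G(7) = mex{2,1} = 0
G(8) = mex{0,2,0} = 1
G(9) = mex{0,2,0} = 1
G(10) = mex{1,0,1} = 2
G(11) = mex{1,0,1} = 2
G(12) = mex{2,1,2} = 0
G(13) = mex{2,1,2} = 0
G(14) = mex{0,2,0} = 1
G(15) = mex{0,2,0} = 1
G(16) = mex{1,0,1} = 2
G(17) = mex{1,0,1} = 2
G(18) = mex{2,1,2} = 0
G(19) = mex{2,1,2} = 0
G(20) = mex{0,2,0} = 1
P-positions are exactly the n with G(n) = 0.

0, 1, 6, 7, 12, 13, 18, 19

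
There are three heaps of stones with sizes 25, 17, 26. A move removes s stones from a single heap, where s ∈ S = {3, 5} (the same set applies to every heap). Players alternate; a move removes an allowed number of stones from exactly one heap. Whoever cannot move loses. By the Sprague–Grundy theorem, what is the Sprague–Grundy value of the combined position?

0

All heaps use S = {3, 5}:
G(0) = 0
G(1) = mex{} = 0
G(2) = mex{} = 0
G(3) = mex{0} = 1
G(4) = mex{0} = 1
G(5) = mex{0,0} = 1
G(6) = mex{1,0} = 2
G(7) = mex{1,0} = 2
G(8) = mex{1,1} = 0
G(9) = mex{2,1} = 0
G(10) = mex{2,1} = 0
G(11) = mex{0,2} = 1
G(12) = mex{0,2} = 1
G(13) = mex{0,0} = 1
G(14) = mex{1,0} = 2
G(15) = mex{1,0} = 2
G(16) = mex{1,1} = 0
G(17) = mex{2,1} = 0
G(18) = mex{2,1} = 0
G(19) = mex{0,2} = 1
G(20) = mex{0,2} = 1
G(21) = mex{0,0} = 1
G(22) = mex{1,0} = 2
G(23) = mex{1,0} = 2
G(24) = mex{1,1} = 0
G(25) = mex{2,1} = 0
G(26) = mex{2,1} = 0
Heap A: G(25) = 0.
Heap B: G(17) = 0.
Heap C: G(26) = 0.
Combined Grundy value = 0 ⊕ 0 ⊕ 0 = 0.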